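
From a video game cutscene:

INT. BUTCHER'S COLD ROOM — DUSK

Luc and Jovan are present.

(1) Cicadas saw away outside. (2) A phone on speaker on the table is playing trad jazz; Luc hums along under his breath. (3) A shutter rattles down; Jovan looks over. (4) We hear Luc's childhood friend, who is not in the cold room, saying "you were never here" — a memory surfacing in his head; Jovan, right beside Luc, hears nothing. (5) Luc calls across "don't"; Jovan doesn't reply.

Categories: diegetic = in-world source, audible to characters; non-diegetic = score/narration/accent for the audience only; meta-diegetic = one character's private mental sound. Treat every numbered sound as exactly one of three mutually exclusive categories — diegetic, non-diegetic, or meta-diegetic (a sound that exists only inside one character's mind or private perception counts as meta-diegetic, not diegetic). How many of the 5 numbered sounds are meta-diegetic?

(1) is diegetic: it's the actual ambient sound of the location.
Sound (2): source music from a phone on speaker, which exists in the story world, so diegetic.
(3) is diegetic: an in-world source (a shutter); characters could hear it.
(4) the voice is a memory playing only inside Luc's mind; Jovan can't hear it → meta-diegetic.
(5) spoken by a character present in the story world → diegetic.
Meta-diegetic: (4) — that's 1.

1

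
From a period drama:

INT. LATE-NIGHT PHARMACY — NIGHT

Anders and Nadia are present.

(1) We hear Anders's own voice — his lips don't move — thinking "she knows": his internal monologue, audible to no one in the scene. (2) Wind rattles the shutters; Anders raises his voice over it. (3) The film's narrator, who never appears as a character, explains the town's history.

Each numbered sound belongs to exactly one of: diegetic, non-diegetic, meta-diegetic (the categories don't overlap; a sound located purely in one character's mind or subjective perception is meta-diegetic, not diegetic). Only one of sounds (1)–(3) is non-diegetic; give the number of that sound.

(1) internal monologue — inside Anders's mind, not spoken into the scene → meta-diegetic.
(2) is diegetic: it's the actual ambient sound of the location.
(3) external voice-over — not a character, not heard by anyone in the scene → non-diegetic.
Only (3) is non-diegetic.

3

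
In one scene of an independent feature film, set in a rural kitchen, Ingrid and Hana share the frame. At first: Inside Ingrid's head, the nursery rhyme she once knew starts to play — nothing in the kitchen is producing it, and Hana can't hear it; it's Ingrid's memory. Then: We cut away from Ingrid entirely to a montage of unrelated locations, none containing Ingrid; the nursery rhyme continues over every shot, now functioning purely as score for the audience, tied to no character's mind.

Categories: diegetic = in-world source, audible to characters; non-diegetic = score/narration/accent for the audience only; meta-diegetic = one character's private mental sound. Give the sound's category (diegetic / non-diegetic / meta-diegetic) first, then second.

meta-diegetic, non-diegetic

First: the music lives inside Ingrid's mind alone; Hana can't hear it → meta-diegetic.
Second: once it plays over shots Ingrid isn't in, detached from any character's subjectivity, it's conventional underscore → non-diegetic.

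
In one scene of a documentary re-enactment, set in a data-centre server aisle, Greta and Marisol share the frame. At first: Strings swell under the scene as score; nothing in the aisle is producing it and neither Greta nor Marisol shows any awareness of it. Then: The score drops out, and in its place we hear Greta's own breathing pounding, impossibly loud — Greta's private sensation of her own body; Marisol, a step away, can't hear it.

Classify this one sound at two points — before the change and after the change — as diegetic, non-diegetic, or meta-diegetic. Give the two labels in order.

Before the change: underscore with no in-world source, inaudible to the characters → non-diegetic.
After the change: the body sound is Greta's subjective perception alone — Marisol can't hear it → meta-diegetic.

non-diegetic, meta-diegetic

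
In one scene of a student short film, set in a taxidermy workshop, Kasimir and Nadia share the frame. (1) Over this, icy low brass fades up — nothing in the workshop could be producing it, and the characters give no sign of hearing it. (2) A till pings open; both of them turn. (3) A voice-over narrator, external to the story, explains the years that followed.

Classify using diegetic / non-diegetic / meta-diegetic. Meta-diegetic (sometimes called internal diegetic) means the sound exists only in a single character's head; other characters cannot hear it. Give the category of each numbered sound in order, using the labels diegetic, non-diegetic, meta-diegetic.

(1) nothing in the workshop produces it and the characters don't hear it — pure soundtrack → non-diegetic.
Sound (2): an in-world source (a till); characters could hear it, so diegetic.
(3) external voice-over — not a character, not heard by anyone in the scene → non-diegetic.

non-diegetic, diegetic, non-diegetic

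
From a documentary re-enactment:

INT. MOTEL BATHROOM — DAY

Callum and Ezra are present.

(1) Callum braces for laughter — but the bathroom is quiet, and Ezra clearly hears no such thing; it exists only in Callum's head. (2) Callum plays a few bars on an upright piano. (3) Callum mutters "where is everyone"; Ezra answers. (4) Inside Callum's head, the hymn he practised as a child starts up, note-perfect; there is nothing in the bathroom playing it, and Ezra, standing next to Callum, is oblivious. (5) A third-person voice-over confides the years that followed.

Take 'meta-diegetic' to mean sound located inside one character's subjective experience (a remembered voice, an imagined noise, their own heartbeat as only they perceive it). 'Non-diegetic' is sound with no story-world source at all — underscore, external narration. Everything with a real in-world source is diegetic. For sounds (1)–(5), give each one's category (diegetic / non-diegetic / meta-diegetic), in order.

(1) is meta-diegetic: the sound is imagined by Callum; nothing in the story world is producing it and Ezra can't hear it.
Sound (2): Callum is producing the music live, in the story world, so diegetic.
(3) on-screen dialogue — Callum speaks and Ezra is there to hear → diegetic.
(4) the music is a memory playing inside Callum's mind alone; no real-world source, Ezra can't hear it → meta-diegetic.
(5) commentary laid over the scene from outside the fiction → non-diegetic.

meta-diegetic, diegetic, diegetic, meta-diegetic, non-diegetic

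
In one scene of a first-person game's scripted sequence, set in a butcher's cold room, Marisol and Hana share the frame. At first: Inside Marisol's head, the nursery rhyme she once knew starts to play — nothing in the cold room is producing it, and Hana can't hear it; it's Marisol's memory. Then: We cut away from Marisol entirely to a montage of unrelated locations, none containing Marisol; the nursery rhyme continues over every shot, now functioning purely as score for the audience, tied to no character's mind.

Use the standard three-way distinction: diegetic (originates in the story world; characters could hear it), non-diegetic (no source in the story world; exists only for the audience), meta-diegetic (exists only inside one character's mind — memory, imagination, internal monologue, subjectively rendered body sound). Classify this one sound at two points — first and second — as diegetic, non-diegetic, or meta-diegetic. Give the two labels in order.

meta-diegetic, non-diegetic

First: the music lives inside Marisol's mind alone; Hana can't hear it → meta-diegetic.
Second: once it plays over shots Marisol isn't in, detached from any character's subjectivity, it's conventional underscore → non-diegetic.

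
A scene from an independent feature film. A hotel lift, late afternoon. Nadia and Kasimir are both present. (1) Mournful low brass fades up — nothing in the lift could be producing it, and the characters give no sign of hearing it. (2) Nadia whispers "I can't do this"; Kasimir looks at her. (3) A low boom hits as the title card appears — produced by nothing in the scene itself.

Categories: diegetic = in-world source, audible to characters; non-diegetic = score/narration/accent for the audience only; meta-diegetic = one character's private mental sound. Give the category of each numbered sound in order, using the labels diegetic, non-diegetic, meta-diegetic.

non-diegetic, diegetic, non-diegetic

(1) is non-diegetic: score with no on-screen or off-screen source; it exists for the audience alone.
(2) spoken by a character present in the story world → diegetic.
(3) an editorial stinger — it belongs to the cut, not the story world → non-diegetic.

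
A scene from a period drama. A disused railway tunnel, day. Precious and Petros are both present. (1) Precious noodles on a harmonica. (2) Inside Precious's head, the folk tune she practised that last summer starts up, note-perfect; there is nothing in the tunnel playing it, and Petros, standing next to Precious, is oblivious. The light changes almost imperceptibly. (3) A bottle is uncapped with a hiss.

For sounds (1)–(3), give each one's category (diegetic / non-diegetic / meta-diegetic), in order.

(1) is diegetic: Precious is producing the music live, in the story world.
(2) is meta-diegetic: it lives in Precious's subjectivity, not in the tunnel.
(3) a bottle is a real object/event in the scene's world → diegetic.

diegetic, meta-diegetic, diegetic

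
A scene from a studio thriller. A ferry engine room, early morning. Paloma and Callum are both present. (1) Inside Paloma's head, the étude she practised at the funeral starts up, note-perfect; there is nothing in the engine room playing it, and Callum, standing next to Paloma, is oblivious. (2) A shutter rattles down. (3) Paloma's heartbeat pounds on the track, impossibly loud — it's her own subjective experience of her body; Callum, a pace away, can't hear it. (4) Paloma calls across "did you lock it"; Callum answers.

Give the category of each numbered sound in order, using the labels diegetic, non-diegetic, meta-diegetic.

Sound (1): it lives in Paloma's subjectivity, not in the engine room, so meta-diegetic.
(2) is diegetic: the sound comes from a shutter physically present in the location.
(3) is meta-diegetic: point-of-audition from inside Paloma's body; not a sound in the room.
(4) is diegetic: Paloma is a character speaking aloud in the scene.

meta-diegetic, diegetic, meta-diegetic, diegetic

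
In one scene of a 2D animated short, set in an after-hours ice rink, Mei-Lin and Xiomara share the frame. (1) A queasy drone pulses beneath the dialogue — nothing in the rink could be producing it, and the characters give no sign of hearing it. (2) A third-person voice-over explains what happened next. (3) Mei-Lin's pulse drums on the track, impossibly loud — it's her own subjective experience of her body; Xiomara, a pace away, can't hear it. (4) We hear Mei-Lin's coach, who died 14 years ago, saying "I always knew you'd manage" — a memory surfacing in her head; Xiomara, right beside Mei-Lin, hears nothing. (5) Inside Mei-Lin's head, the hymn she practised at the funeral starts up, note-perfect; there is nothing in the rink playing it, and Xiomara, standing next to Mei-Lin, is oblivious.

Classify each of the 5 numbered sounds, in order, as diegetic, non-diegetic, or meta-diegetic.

non-diegetic, non-diegetic, meta-diegetic, meta-diegetic, meta-diegetic

(1) score with no on-screen or off-screen source; it exists for the audience alone → non-diegetic.
(2) commentary laid over the scene from outside the fiction → non-diegetic.
Sound (3): point-of-audition from inside Mei-Lin's body; not a sound in the room, so meta-diegetic.
(4) is meta-diegetic: it's Mei-Lin's recollection rendered as sound; the other character can't hear it.
Sound (5): remembered music, private to Mei-Lin — Xiomara is oblivious because it isn't in the room, so meta-diegetic.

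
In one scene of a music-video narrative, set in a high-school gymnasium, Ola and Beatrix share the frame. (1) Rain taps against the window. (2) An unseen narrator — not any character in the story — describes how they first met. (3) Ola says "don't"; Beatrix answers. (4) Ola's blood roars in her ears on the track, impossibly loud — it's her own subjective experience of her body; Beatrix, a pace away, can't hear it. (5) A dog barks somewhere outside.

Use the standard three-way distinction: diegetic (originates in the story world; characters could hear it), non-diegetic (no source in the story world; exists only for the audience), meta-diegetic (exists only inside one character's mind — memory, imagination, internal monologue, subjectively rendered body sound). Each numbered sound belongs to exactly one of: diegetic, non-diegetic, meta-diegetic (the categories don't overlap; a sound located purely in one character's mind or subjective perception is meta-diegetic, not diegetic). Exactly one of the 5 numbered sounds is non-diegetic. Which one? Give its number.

Sound (1): ambient/room sound belonging to the story's physical space, so diegetic.
(2) is non-diegetic: the narrator exists outside the story world, addressing only the audience.
(3) is diegetic: on-screen dialogue — Ola speaks and Beatrix is there to hear.
Sound (4): it's Ola's internal bodily sensation rendered as sound; only Ola 'hears' it, so meta-diegetic.
Sound (5): the sound comes from a dog physically present in the location, so diegetic.
Only (2) is non-diegetic.

2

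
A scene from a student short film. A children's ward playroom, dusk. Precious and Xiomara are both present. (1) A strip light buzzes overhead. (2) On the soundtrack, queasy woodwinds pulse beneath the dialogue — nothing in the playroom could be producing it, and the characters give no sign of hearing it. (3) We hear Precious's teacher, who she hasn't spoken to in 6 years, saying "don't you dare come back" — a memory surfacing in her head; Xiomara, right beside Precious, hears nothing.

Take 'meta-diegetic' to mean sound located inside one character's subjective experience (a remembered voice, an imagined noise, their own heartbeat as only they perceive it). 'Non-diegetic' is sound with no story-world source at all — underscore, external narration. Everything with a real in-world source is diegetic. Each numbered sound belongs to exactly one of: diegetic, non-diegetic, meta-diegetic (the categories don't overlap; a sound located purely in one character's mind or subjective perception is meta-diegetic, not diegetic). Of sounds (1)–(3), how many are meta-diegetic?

(1) it's the actual ambient sound of the location → diegetic.
(2) it has no source in the story world and no character can hear it — it's underscore → non-diegetic.
(3) a remembered line, private to Precious — not present in the room, not audible to Xiomara → meta-diegetic.
So 1 of the 3 is meta-diegetic: (3).

1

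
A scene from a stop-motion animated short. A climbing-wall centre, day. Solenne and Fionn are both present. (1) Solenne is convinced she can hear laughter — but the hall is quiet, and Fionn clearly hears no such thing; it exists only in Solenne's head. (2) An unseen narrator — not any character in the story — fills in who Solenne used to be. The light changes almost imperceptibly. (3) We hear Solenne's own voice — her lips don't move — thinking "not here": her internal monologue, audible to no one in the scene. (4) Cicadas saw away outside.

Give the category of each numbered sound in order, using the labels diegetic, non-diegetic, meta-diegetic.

meta-diegetic, non-diegetic, meta-diegetic, diegetic

(1) is meta-diegetic: the sound is imagined by Solenne; nothing in the story world is producing it and Fionn can't hear it.
(2) is non-diegetic: external voice-over — not a character, not heard by anyone in the scene.
(3) is meta-diegetic: Solenne's thought-voice: a private mental sound no other character can hear.
(4) is diegetic: it's the actual ambient sound of the location.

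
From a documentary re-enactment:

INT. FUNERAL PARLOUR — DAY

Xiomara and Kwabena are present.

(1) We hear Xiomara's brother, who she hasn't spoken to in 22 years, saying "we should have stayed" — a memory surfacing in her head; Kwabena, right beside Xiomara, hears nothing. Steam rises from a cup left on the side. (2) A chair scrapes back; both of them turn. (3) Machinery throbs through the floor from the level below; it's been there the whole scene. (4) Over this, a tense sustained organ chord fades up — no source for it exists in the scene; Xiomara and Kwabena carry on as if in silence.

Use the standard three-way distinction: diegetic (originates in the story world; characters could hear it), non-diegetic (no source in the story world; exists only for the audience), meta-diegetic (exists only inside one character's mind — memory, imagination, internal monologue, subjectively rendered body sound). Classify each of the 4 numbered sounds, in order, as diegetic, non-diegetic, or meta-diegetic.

(1) it's Xiomara's recollection rendered as sound; the other character can't hear it → meta-diegetic.
(2) a chair is a real object/event in the scene's world → diegetic.
Sound (3): it's the actual ambient sound of the location, so diegetic.
Sound (4): nothing in the parlour produces it and the characters don't hear it — pure soundtrack, so non-diegetic.

meta-diegetic, diegetic, diegetic, non-diegetic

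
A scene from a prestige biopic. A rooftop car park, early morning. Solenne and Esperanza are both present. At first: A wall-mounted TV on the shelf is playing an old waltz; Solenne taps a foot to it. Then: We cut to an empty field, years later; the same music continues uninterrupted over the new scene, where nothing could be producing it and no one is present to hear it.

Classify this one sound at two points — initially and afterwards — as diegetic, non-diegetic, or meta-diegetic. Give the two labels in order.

diegetic, non-diegetic

Initially: a wall-mounted TV is a real in-scene source and Solenne reacts to it → diegetic.
Afterwards: there is no longer any in-world source and no one can hear it — it has become underscore → non-diegetic.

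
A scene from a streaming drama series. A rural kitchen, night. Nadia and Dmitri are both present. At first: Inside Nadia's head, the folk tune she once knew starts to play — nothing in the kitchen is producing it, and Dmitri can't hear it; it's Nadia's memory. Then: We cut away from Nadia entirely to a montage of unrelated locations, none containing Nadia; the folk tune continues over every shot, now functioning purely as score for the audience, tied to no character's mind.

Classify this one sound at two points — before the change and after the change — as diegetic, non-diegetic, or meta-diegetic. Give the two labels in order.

meta-diegetic, non-diegetic

Before the change: the music lives inside Nadia's mind alone; Dmitri can't hear it → meta-diegetic.
After the change: once it plays over shots Nadia isn't in, detached from any character's subjectivity, it's conventional underscore → non-diegetic.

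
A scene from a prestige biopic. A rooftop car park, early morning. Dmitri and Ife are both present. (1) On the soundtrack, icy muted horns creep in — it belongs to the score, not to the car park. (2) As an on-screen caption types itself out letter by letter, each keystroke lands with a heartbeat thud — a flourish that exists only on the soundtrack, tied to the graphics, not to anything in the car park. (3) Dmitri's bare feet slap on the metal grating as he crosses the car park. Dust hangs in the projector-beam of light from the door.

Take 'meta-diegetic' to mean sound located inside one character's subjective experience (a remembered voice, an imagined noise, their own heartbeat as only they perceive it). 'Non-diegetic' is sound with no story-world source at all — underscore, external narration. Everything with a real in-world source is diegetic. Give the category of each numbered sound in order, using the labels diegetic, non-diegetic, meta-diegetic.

Sound (1): it has no source in the story world and no character can hear it — it's underscore, so non-diegetic.
Sound (2): it accompanies on-screen graphics, not anything inside the story world, so non-diegetic.
Sound (3): Dmitri's footsteps are produced in the story world, so diegetic.

non-diegetic, non-diegetic, diegetic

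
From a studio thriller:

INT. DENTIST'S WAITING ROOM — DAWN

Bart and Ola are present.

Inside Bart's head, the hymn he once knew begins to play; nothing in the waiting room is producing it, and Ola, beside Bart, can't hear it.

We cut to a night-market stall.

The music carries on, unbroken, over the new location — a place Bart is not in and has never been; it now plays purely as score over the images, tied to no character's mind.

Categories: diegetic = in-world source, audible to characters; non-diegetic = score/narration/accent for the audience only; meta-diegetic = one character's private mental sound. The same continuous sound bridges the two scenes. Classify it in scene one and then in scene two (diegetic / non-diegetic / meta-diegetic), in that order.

meta-diegetic, non-diegetic

Scene one: the music exists only inside Bart's mind; Ola can't hear it → meta-diegetic.
Scene two: it's detached from Bart entirely and plays over unrelated images with no in-world source — conventional underscore → non-diegetic.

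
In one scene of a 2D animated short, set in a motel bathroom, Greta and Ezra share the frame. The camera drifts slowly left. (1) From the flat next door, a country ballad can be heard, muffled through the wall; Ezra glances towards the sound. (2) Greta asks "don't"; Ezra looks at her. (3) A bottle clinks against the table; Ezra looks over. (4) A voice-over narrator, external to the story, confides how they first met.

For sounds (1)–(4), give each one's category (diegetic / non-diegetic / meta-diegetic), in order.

(1) is diegetic: the music has an off-screen but real-world source and a character hears it.
(2) Greta is a character speaking aloud in the scene → diegetic.
Sound (3): a bottle is a real object/event in the scene's world, so diegetic.
(4) commentary laid over the scene from outside the fiction → non-diegetic.

diegetic, diegetic, diegetic, non-diegetic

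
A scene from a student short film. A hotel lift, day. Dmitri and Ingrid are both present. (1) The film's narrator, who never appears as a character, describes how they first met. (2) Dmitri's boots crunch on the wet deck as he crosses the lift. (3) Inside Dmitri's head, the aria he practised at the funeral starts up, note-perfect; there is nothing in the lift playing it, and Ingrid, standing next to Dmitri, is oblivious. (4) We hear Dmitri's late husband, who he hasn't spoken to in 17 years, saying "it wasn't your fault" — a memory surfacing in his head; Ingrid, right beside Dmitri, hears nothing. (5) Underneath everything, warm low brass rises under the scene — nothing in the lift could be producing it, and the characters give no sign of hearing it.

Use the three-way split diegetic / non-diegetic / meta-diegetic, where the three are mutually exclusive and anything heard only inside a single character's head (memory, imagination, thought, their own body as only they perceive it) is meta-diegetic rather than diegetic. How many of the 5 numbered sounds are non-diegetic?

2

(1) commentary laid over the scene from outside the fiction → non-diegetic.
Sound (2): Dmitri's footsteps are produced in the story world, so diegetic.
(3) it lives in Dmitri's subjectivity, not in the lift → meta-diegetic.
(4) it's Dmitri's recollection rendered as sound; the other character can't hear it → meta-diegetic.
(5) is non-diegetic: nothing in the lift produces it and the characters don't hear it — pure soundtrack.
So 2 of the 5 are non-diegetic: (1), (5).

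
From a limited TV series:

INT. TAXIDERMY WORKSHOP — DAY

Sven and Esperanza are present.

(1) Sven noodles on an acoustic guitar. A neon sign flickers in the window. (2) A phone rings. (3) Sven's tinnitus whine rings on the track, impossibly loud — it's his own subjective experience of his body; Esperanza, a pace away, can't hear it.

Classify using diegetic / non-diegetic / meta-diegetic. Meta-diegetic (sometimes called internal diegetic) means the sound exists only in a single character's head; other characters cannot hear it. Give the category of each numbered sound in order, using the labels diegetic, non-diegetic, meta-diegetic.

diegetic, diegetic, meta-diegetic

(1) is diegetic: the instrument and the performer are both in the scene.
(2) is diegetic: the sound comes from a phone physically present in the location.
(3) is meta-diegetic: a subjective body sound — Sven's private perception, inaudible to Esperanza.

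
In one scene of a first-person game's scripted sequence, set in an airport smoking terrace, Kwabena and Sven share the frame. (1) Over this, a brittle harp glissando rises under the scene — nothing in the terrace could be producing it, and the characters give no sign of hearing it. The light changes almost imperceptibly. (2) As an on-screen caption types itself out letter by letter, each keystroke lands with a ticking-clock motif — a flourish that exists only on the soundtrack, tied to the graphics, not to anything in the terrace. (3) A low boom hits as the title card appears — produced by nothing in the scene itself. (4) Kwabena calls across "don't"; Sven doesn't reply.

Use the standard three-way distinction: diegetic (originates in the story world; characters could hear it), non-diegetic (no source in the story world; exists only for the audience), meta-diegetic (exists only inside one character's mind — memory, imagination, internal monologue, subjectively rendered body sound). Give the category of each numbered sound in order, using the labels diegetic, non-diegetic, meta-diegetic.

(1) score with no on-screen or off-screen source; it exists for the audience alone → non-diegetic.
Sound (2): it accompanies on-screen graphics, not anything inside the story world, so non-diegetic.
(3) is non-diegetic: it's a sound-design accent with no in-world source; no one in the scene can hear it.
(4) spoken by a character present in the story world → diegetic.

non-diegetic, non-diegetic, non-diegetic, diegetic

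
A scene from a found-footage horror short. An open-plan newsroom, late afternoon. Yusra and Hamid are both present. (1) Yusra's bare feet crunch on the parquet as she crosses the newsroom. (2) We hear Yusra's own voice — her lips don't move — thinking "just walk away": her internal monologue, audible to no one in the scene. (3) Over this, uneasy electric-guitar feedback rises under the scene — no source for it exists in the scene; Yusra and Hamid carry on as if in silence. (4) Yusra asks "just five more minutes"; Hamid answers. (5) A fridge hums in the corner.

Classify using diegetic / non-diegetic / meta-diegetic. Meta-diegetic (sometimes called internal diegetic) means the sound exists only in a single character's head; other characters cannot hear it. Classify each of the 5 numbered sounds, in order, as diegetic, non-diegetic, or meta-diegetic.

Sound (1): Yusra's footsteps are produced in the story world, so diegetic.
Sound (2): internal monologue — inside Yusra's mind, not spoken into the scene, so meta-diegetic.
(3) it has no source in the story world and no character can hear it — it's underscore → non-diegetic.
(4) is diegetic: Yusra is a character speaking aloud in the scene.
(5) a fridge is part of the location's real environment → diegetic.

diegetic, meta-diegetic, non-diegetic, diegetic, diegetic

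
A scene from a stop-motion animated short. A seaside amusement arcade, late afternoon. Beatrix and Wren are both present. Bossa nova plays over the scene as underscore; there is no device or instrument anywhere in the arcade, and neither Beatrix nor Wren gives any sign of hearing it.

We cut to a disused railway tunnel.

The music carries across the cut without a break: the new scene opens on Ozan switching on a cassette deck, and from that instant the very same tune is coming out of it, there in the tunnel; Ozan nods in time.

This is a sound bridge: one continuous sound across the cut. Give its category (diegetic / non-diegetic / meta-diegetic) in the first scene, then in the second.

Scene one: there's no in-world source anywhere and no character hears it — underscore for the audience only → non-diegetic.
Scene two: once Ozan turns on a cassette deck, the music has a real source in the story world and Ozan reacts to it → diegetic.

non-diegetic, diegetic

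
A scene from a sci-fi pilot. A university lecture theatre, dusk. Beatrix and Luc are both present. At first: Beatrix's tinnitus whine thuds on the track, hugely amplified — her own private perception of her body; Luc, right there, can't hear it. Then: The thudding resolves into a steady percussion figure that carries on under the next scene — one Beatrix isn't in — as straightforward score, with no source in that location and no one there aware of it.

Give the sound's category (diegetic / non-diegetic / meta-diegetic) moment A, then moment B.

meta-diegetic, non-diegetic

Moment A: it's Beatrix's subjective body sound, inaudible to Luc → meta-diegetic.
Moment B: detached from Beatrix and playing as sourceless score over a scene she isn't in — for the audience only → non-diegetic.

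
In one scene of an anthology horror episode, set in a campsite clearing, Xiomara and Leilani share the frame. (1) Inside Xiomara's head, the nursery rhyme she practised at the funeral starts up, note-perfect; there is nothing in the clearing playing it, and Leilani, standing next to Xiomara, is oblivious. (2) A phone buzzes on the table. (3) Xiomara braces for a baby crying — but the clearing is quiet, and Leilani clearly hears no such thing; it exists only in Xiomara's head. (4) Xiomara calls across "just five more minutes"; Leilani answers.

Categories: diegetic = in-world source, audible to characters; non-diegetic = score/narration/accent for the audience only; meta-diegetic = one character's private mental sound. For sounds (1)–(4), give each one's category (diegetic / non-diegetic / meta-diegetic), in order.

Sound (1): it lives in Xiomara's subjectivity, not in the clearing, so meta-diegetic.
Sound (2): the sound comes from a phone physically present in the location, so diegetic.
Sound (3): subjective to Xiomara: the clearing is silent and Leilani hears nothing, so meta-diegetic.
(4) Xiomara is a character speaking aloud in the scene → diegetic.

meta-diegetic, diegetic, meta-diegetic, diegetic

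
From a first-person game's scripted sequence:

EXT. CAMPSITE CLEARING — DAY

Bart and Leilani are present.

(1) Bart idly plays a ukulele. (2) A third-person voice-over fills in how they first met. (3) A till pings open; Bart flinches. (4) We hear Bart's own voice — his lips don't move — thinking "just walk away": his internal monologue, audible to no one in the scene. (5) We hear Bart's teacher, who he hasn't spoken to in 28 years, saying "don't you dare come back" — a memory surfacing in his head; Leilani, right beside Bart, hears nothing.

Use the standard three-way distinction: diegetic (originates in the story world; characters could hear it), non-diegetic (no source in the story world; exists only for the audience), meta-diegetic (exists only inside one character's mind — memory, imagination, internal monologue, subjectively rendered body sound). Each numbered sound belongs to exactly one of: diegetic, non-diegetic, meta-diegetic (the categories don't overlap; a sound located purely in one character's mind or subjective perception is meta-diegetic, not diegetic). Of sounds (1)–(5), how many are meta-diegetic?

(1) the instrument and the performer are both in the scene → diegetic.
Sound (2): the narrator exists outside the story world, addressing only the audience, so non-diegetic.
Sound (3): an in-world source (a till); characters could hear it, so diegetic.
(4) is meta-diegetic: internal monologue — inside Bart's mind, not spoken into the scene.
(5) it's Bart's recollection rendered as sound; the other character can't hear it → meta-diegetic.
Meta-diegetic: (4), (5) — that's 2.

2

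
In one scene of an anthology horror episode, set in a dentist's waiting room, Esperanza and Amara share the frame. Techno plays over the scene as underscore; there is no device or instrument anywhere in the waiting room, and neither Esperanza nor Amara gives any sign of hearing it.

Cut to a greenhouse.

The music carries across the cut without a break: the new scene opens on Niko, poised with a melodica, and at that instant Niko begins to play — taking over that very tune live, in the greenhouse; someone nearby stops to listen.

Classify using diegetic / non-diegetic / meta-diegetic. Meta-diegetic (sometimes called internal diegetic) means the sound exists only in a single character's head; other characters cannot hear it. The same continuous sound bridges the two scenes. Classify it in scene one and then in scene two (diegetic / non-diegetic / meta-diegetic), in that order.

non-diegetic, diegetic

Scene one: there's no in-world source anywhere and no character hears it — underscore for the audience only → non-diegetic.
Scene two: from the moment Niko starts playing, the tune is being performed on a melodica inside the story world and another character hears it → diegetic.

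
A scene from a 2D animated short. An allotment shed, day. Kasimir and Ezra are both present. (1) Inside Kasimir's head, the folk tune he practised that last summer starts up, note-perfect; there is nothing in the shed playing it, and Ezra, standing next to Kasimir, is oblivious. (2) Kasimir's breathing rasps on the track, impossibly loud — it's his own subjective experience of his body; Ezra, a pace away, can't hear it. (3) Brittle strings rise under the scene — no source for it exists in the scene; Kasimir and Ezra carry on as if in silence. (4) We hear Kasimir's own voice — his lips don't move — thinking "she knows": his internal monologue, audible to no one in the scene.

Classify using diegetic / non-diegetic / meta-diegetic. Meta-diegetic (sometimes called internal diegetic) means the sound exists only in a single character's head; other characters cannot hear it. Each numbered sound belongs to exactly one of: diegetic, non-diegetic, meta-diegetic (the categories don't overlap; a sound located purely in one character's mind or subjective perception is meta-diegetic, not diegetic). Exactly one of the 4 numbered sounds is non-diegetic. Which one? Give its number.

3

(1) is meta-diegetic: remembered music, private to Kasimir — Ezra is oblivious because it isn't in the room.
Sound (2): point-of-audition from inside Kasimir's body; not a sound in the room, so meta-diegetic.
Sound (3): it has no source in the story world and no character can hear it — it's underscore, so non-diegetic.
Sound (4): Kasimir's thought-voice: a private mental sound no other character can hear, so meta-diegetic.
Only (3) is non-diegetic.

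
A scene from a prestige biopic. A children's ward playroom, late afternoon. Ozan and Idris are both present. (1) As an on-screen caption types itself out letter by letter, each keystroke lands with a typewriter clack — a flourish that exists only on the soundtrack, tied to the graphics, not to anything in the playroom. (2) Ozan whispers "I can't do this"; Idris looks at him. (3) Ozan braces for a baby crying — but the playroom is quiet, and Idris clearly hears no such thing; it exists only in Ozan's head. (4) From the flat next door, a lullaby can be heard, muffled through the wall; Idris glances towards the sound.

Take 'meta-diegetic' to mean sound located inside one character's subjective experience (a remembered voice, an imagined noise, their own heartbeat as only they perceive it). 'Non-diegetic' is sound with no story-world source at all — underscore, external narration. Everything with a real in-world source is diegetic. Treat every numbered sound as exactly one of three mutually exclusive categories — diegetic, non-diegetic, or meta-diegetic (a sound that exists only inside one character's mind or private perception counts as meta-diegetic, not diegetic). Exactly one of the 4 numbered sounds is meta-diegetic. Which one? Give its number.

Sound (1): it accompanies on-screen graphics, not anything inside the story world, so non-diegetic.
(2) Ozan is a character speaking aloud in the scene → diegetic.
(3) is meta-diegetic: the sound is imagined by Ozan; nothing in the story world is producing it and Idris can't hear it.
(4) is diegetic: it's coming from the flat next door — a location within the story world — and Idris reacts.
Only (3) is meta-diegetic.

3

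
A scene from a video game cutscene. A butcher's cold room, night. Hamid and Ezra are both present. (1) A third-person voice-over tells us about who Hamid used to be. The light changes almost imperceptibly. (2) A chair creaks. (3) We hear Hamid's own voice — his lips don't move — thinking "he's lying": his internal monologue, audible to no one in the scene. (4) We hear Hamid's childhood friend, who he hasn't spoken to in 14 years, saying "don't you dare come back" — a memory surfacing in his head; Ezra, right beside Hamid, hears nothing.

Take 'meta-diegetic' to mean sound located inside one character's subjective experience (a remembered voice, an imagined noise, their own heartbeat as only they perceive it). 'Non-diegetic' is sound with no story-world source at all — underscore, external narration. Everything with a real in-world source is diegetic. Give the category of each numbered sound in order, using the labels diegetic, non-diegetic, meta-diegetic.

(1) is non-diegetic: commentary laid over the scene from outside the fiction.
(2) an in-world source (a chair); characters could hear it → diegetic.
Sound (3): Hamid's thought-voice: a private mental sound no other character can hear, so meta-diegetic.
(4) is meta-diegetic: the voice is a memory playing only inside Hamid's mind; Ezra can't hear it.

non-diegetic, diegetic, meta-diegetic, meta-diegetic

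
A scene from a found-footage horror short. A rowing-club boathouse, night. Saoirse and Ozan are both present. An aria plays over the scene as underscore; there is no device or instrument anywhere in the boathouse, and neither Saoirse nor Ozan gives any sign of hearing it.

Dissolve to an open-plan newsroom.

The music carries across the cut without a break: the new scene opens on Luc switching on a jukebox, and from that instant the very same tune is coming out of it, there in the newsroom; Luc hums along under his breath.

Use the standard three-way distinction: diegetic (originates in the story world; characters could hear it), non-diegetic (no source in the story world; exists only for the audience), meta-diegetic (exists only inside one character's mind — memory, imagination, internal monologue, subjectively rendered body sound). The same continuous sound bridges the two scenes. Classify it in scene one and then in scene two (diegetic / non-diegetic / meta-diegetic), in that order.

Scene one: there's no in-world source anywhere and no character hears it — underscore for the audience only → non-diegetic.
Scene two: once Luc turns on a jukebox, the music has a real source in the story world and Luc reacts to it → diegetic.

non-diegetic, diegetic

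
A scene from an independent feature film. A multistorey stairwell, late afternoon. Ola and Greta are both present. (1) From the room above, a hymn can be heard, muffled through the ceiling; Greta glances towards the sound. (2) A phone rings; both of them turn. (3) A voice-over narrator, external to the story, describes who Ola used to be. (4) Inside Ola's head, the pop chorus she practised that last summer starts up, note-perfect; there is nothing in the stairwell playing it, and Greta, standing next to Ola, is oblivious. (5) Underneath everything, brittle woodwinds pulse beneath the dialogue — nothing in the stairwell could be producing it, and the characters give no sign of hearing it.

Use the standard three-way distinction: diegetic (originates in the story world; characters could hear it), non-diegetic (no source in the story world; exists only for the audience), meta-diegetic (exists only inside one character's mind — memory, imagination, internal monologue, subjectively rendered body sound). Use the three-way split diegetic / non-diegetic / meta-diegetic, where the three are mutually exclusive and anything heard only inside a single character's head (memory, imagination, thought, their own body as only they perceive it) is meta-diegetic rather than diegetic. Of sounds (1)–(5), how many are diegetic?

Sound (1): it's coming from the room above — a location within the story world — and Greta reacts, so diegetic.
(2) is diegetic: an in-world source (a phone); characters could hear it.
(3) is non-diegetic: the narrator exists outside the story world, addressing only the audience.
(4) is meta-diegetic: the music is a memory playing inside Ola's mind alone; no real-world source, Greta can't hear it.
(5) is non-diegetic: nothing in the stairwell produces it and the characters don't hear it — pure soundtrack.
Diegetic: (1), (2) — that's 2.

2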